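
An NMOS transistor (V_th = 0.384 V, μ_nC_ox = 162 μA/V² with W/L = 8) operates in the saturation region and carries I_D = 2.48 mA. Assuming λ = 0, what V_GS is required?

V_GS = 2.34 V

k_n = μ_nC_ox · (W/L) = 1.296 mA/V².
In saturation I_D = ½ k_n (V_GS − V_th)², so V_GS − V_th = √(2 I_D / k_n) = √(2 × 2.48 / 1.296) = 1.96 V.
V_GS = 0.384 + 1.96 = 2.34 V.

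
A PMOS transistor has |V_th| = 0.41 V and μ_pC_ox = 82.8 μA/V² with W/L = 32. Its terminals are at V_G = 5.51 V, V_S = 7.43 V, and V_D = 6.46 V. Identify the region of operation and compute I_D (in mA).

V_SG = V_S − V_G = 7.43 − 5.51 = 1.92 V; V_SD = V_S − V_D = 7.43 − 6.46 = 0.97 V.
k_p = μ_pC_ox · (W/L) = 2.65 mA/V².
V_ov = V_SG − |V_th| = 1.92 − 0.41 = 1.51 V.
Since V_SD = 0.97 V < V_ov = 1.51 V, the device is in the triode region.
I_D = k_p [V_ov · V_SD − ½ V_SD²] = 2.65 × [1.51 × 0.97 − 0.5 × 0.97²] = 2.63 mA.

Triode; I_D = 2.63 mA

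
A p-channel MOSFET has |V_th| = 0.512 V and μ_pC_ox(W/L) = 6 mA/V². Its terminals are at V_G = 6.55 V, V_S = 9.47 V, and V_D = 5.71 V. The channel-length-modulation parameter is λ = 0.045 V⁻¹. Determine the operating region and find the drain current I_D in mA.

V_SG = V_S − V_G = 9.47 − 6.55 = 2.92 V; V_SD = V_S − V_D = 9.47 − 5.71 = 3.76 V.
V_ov = V_SG − |V_th| = 2.92 − 0.512 = 2.41 V.
Since V_SD = 3.76 V ≥ V_ov = 2.41 V, the device is in saturation.
I_D = ½ k_p V_ov² (1 + λ V_SD) = 0.5 × 6 × 2.41² × (1 + 0.045 × 3.76) = 20.3 mA.

Saturation; I_D = 20.3 mA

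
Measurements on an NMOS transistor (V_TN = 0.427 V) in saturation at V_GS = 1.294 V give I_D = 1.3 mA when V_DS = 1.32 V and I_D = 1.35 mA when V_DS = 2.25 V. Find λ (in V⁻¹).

With V_GS fixed, I_D ∝ (1 + λ V_DS) in saturation, so I_D2/I_D1 = (1 + λ V_DS2)/(1 + λ V_DS1).
1.35/1.3 = 1.038 = (1 + 2.25 λ)/(1 + 1.32 λ).
Solving: λ (I_D1 V_DS2 − I_D2 V_DS1) = I_D2 − I_D1, so λ = (1.35 − 1.3) / (1.3 × 2.25 − 1.35 × 1.32) = 0.05 / 1.14 = 0.0437 V⁻¹.

λ = 0.0437 V⁻¹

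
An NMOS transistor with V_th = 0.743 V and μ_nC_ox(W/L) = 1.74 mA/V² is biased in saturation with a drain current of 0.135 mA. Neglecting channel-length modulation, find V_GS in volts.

In saturation I_D = ½ k_n (V_GS − V_th)², so V_GS − V_th = √(2 I_D / k_n) = √(2 × 0.135 / 1.74) = 0.394 V.
V_GS = 0.743 + 0.394 = 1.14 V.

V_GS = 1.14 V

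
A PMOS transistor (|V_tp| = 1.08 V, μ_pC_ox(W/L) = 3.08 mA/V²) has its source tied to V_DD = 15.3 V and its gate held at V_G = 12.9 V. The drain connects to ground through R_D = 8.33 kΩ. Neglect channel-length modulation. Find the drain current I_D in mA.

I_D = 1.77 mA

V_SG = V_DD − V_G = 15.3 − 12.9 = 2.4 V, so V_ov = 2.4 − 1.08 = 1.32 V.
Assume saturation: I_D = ½ k_p V_ov² = 0.5 × 3.08 × 1.32² = 2.68 mA, giving V_SD = V_DD − I_D R_D = 15.3 − 2.68 × 8.33 = -7.05 V.
But -7.05 V < V_ov = 1.32 V, so the device is actually in triode.
In triode I_D = k_p[V_ov V_SD − ½ V_SD²] and I_D = (V_DD − V_SD)/R_D. Equating: 12.8 V_SD² − 34.87 V_SD + 15.3 = 0, giving V_SD = 0.55 V (the root below V_ov).
I_D = (15.3 − 0.55) / 8.33 = 1.77 mA.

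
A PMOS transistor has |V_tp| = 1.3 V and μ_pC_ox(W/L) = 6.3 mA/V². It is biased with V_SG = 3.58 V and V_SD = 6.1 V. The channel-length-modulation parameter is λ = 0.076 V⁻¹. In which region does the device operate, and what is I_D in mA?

Saturation; I_D = 24.0 mA

V_ov = V_SG − |V_tp| = 3.58 − 1.3 = 2.28 V.
Since V_SD = 6.1 V ≥ V_ov = 2.28 V, the device is in saturation.
I_D = ½ k_p V_ov² (1 + λ V_SD) = 0.5 × 6.3 × 2.28² × (1 + 0.076 × 6.1) = 24 mA.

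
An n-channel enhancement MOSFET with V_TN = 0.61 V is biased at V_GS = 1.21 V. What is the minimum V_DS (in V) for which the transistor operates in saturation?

V_DS,sat = 0.600 V

The boundary between triode and saturation is V_DS = V_GS − V_TN = V_ov.
V_ov = 1.21 − 0.61 = 0.6 V.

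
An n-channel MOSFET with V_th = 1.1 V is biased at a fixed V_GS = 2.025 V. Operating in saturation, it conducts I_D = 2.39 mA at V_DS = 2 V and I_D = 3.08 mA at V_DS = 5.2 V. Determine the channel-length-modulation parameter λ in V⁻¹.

λ = 0.110 V⁻¹

With V_GS fixed, I_D ∝ (1 + λ V_DS) in saturation, so I_D2/I_D1 = (1 + λ V_DS2)/(1 + λ V_DS1).
3.08/2.39 = 1.289 = (1 + 5.2 λ)/(1 + 2 λ).
Solving: λ (I_D1 V_DS2 − I_D2 V_DS1) = I_D2 − I_D1, so λ = (3.08 − 2.39) / (2.39 × 5.2 − 3.08 × 2) = 0.69 / 6.27 = 0.11 V⁻¹.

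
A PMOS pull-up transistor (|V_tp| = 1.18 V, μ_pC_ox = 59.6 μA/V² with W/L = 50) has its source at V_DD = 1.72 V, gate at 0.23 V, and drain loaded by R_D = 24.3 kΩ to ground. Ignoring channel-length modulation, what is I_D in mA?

I_D = 0.0673 mA

V_SG = V_DD − V_G = 1.72 − 0.23 = 1.49 V, so V_ov = 1.49 − 1.18 = 0.31 V.
k_p = μ_pC_ox · (W/L) = 2.98 mA/V².
Assume saturation: I_D = ½ k_p V_ov² = 0.5 × 2.98 × 0.31² = 0.143 mA, giving V_SD = V_DD − I_D R_D = 1.72 − 0.143 × 24.3 = -1.76 V.
But -1.76 V < V_ov = 0.31 V, so the device is actually in triode.
In triode I_D = k_p[V_ov V_SD − ½ V_SD²] and I_D = (V_DD − V_SD)/R_D. Equating: 36.2 V_SD² − 23.45 V_SD + 1.72 = 0, giving V_SD = 0.0843 V (the root below V_ov).
I_D = (1.72 − 0.0843) / 24.3 = 0.0673 mA.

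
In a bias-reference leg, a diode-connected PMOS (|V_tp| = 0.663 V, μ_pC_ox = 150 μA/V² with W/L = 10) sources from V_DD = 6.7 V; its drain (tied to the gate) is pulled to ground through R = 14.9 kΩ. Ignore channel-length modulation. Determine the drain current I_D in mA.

With gate tied to drain, V_SG = V_SD ≥ V_SG − |V_tp|, so the device is in saturation.
k_p = μ_pC_ox · (W/L) = 1.5 mA/V².
KCL at the drain: ½ k_p (V_SG − |V_tp|)² = (V_DD − V_SG)/R.
Let x = V_SG − 0.663. Then 11.2 x² + x − 6.037 = 0, giving x = 0.692 V (positive root), so V_SG = 1.35 V.
I_D = (V_DD − V_SG)/R = (6.7 − 1.35) / 14.9 = 0.359 mA.

I_D = 0.359 mA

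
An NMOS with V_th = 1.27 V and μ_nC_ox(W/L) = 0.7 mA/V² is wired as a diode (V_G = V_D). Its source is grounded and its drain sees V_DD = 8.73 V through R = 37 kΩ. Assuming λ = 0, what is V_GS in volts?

V_GS = 1.99 V

With gate tied to drain, V_GS = V_DS ≥ V_GS − V_th, so the device is in saturation.
KCL at the drain: ½ k_n (V_GS − V_th)² = (V_DD − V_GS)/R.
Let x = V_GS − 1.27. Then 12.9 x² + x − 7.46 = 0, giving x = 0.721 V (positive root), so V_GS = 1.99 V.
I_D = (V_DD − V_GS)/R = (8.73 − 1.99) / 37 = 0.182 mA.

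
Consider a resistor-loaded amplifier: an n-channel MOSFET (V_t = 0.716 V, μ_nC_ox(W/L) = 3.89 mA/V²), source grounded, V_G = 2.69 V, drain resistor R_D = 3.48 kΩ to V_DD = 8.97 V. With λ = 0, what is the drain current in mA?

V_GS = V_G = 2.69 V, so V_ov = 2.69 − 0.716 = 1.97 V.
Assume saturation: I_D = ½ k_n V_ov² = 0.5 × 3.89 × 1.97² = 7.58 mA, giving V_DS = V_DD − I_D R_D = 8.97 − 7.58 × 3.48 = -17.4 V.
But -17.4 V < V_ov = 1.97 V, so the device is actually in triode.
In triode I_D = k_n[V_ov V_DS − ½ V_DS²] and I_D = (V_DD − V_DS)/R_D. Equating: 6.77 V_DS² − 27.72 V_DS + 8.97 = 0, giving V_DS = 0.354 V (the root below V_ov).
I_D = (8.97 − 0.354) / 3.48 = 2.48 mA.

I_D = 2.48 mA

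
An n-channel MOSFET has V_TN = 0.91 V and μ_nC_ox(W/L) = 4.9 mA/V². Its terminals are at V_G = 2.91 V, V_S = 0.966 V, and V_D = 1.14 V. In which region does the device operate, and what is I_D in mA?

V_GS = V_G − V_S = 2.91 − 0.966 = 1.94 V; V_DS = V_D − V_S = 1.14 − 0.966 = 0.174 V.
V_ov = V_GS − V_TN = 1.94 − 0.91 = 1.03 V.
Since V_DS = 0.174 V < V_ov = 1.03 V, the device is in the triode region.
I_D = k_n [V_ov · V_DS − ½ V_DS²] = 4.9 × [1.03 × 0.174 − 0.5 × 0.174²] = 0.807 mA.

Triode; I_D = 0.807 mA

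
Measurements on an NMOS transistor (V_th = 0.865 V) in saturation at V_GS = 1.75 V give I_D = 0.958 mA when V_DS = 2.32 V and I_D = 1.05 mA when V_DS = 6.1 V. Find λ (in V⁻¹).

λ = 0.0270 V⁻¹

With V_GS fixed, I_D ∝ (1 + λ V_DS) in saturation, so I_D2/I_D1 = (1 + λ V_DS2)/(1 + λ V_DS1).
1.05/0.958 = 1.096 = (1 + 6.1 λ)/(1 + 2.32 λ).
Solving: λ (I_D1 V_DS2 − I_D2 V_DS1) = I_D2 − I_D1, so λ = (1.05 − 0.958) / (0.958 × 6.1 − 1.05 × 2.32) = 0.092 / 3.41 = 0.027 V⁻¹.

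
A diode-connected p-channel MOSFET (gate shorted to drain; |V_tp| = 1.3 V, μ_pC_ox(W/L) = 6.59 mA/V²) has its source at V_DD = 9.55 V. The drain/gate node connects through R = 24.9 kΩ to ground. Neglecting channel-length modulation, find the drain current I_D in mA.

With gate tied to drain, V_SG = V_SD ≥ V_SG − |V_tp|, so the device is in saturation.
KCL at the drain: ½ k_p (V_SG − |V_tp|)² = (V_DD − V_SG)/R.
Let x = V_SG − 1.3. Then 82 x² + x − 8.25 = 0, giving x = 0.311 V (positive root), so V_SG = 1.61 V.
I_D = (V_DD − V_SG)/R = (9.55 − 1.61) / 24.9 = 0.319 mA.

I_D = 0.319 mA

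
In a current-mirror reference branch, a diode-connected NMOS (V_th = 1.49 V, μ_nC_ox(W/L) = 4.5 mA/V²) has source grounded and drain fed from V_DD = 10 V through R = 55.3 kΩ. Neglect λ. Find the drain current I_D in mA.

I_D = 0.149 mA

With gate tied to drain, V_GS = V_DS ≥ V_GS − V_th, so the device is in saturation.
KCL at the drain: ½ k_n (V_GS − V_th)² = (V_DD − V_GS)/R.
Let x = V_GS − 1.49. Then 124 x² + x − 8.51 = 0, giving x = 0.258 V (positive root), so V_GS = 1.75 V.
I_D = (V_DD − V_GS)/R = (10 − 1.75) / 55.3 = 0.149 mA.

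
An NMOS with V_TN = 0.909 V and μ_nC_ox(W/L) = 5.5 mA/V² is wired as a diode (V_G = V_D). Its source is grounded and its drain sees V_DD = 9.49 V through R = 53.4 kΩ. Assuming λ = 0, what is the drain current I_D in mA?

I_D = 0.156 mA

With gate tied to drain, V_GS = V_DS ≥ V_GS − V_TN, so the device is in saturation.
KCL at the drain: ½ k_n (V_GS − V_TN)² = (V_DD − V_GS)/R.
Let x = V_GS − 0.909. Then 147 x² + x − 8.581 = 0, giving x = 0.238 V (positive root), so V_GS = 1.15 V.
I_D = (V_DD − V_GS)/R = (9.49 − 1.15) / 53.4 = 0.156 mA.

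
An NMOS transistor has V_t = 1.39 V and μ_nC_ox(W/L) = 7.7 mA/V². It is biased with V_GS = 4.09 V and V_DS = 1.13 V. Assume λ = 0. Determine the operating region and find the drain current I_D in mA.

V_ov = V_GS − V_t = 4.09 − 1.39 = 2.7 V.
Since V_DS = 1.13 V < V_ov = 2.7 V, the device is in the triode region.
I_D = k_n [V_ov · V_DS − ½ V_DS²] = 7.7 × [2.7 × 1.13 − 0.5 × 1.13²] = 18.6 mA.

Triode; I_D = 18.6 mA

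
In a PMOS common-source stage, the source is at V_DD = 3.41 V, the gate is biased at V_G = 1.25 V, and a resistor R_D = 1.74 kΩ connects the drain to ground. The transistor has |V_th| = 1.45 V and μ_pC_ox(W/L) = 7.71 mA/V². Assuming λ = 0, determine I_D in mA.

I_D = 1.70 mA

V_SG = V_DD − V_G = 3.41 − 1.25 = 2.16 V, so V_ov = 2.16 − 1.45 = 0.71 V.
Assume saturation: I_D = ½ k_p V_ov² = 0.5 × 7.71 × 0.71² = 1.94 mA, giving V_SD = V_DD − I_D R_D = 3.41 − 1.94 × 1.74 = 0.0286 V.
But 0.0286 V < V_ov = 0.71 V, so the device is actually in triode.
In triode I_D = k_p[V_ov V_SD − ½ V_SD²] and I_D = (V_DD − V_SD)/R_D. Equating: 6.71 V_SD² − 10.52 V_SD + 3.41 = 0, giving V_SD = 0.457 V (the root below V_ov).
I_D = (3.41 − 0.457) / 1.74 = 1.7 mA.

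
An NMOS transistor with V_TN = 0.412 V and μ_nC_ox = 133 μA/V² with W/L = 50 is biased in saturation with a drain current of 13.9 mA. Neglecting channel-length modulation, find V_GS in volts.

k_n = μ_nC_ox · (W/L) = 6.65 mA/V².
In saturation I_D = ½ k_n (V_GS − V_TN)², so V_GS − V_TN = √(2 I_D / k_n) = √(2 × 13.9 / 6.65) = 2.04 V.
V_GS = 0.412 + 2.04 = 2.46 V.

V_GS = 2.46 V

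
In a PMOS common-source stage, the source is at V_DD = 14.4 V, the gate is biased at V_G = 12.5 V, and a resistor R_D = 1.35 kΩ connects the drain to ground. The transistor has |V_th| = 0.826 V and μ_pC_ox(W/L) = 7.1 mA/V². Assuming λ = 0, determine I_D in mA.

V_SG = V_DD − V_G = 14.4 − 12.5 = 1.9 V, so V_ov = 1.9 − 0.826 = 1.07 V.
Assume saturation: I_D = ½ k_p V_ov² = 0.5 × 7.1 × 1.07² = 4.09 mA, giving V_SD = V_DD − I_D R_D = 14.4 − 4.09 × 1.35 = 8.87 V.
V_SD = 8.87 V ≥ V_ov = 1.07 V, confirming saturation.

I_D = 4.09 mA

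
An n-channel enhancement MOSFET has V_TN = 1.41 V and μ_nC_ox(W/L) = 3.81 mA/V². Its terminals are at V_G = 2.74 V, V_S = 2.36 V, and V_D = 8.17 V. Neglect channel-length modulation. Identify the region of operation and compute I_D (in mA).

Cutoff; I_D = 0 mA

V_GS = V_G − V_S = 2.74 − 2.36 = 0.38 V; V_DS = V_D − V_S = 8.17 − 2.36 = 5.81 V.
V_GS = 0.38 V < V_TN = 1.41 V, so the transistor is in cutoff.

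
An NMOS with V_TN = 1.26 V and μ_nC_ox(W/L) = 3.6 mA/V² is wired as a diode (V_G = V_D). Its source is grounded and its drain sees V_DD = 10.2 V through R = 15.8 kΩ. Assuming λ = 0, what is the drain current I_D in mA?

I_D = 0.531 mA

With gate tied to drain, V_GS = V_DS ≥ V_GS − V_TN, so the device is in saturation.
KCL at the drain: ½ k_n (V_GS − V_TN)² = (V_DD − V_GS)/R.
Let x = V_GS − 1.26. Then 28.4 x² + x − 8.94 = 0, giving x = 0.543 V (positive root), so V_GS = 1.8 V.
I_D = (V_DD − V_GS)/R = (10.2 − 1.8) / 15.8 = 0.531 mA.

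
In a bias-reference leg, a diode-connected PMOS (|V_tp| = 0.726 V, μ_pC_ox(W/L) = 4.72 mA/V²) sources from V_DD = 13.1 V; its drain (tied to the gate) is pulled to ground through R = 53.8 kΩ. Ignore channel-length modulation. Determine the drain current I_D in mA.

I_D = 0.224 mA

With gate tied to drain, V_SG = V_SD ≥ V_SG − |V_tp|, so the device is in saturation.
KCL at the drain: ½ k_p (V_SG − |V_tp|)² = (V_DD − V_SG)/R.
Let x = V_SG − 0.726. Then 127 x² + x − 12.37 = 0, giving x = 0.308 V (positive root), so V_SG = 1.03 V.
I_D = (V_DD − V_SG)/R = (13.1 − 1.03) / 53.8 = 0.224 mA.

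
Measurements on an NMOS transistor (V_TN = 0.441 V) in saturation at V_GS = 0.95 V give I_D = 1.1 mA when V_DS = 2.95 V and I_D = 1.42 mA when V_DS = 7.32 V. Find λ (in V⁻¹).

With V_GS fixed, I_D ∝ (1 + λ V_DS) in saturation, so I_D2/I_D1 = (1 + λ V_DS2)/(1 + λ V_DS1).
1.42/1.1 = 1.291 = (1 + 7.32 λ)/(1 + 2.95 λ).
Solving: λ (I_D1 V_DS2 − I_D2 V_DS1) = I_D2 − I_D1, so λ = (1.42 − 1.1) / (1.1 × 7.32 − 1.42 × 2.95) = 0.32 / 3.86 = 0.0828 V⁻¹.

λ = 0.0828 V⁻¹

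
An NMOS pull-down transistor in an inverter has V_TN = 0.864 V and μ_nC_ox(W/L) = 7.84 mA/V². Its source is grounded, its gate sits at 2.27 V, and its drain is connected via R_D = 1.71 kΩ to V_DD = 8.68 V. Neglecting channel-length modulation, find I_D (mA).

I_D = 4.76 mA

V_GS = V_G = 2.27 V, so V_ov = 2.27 − 0.864 = 1.41 V.
Assume saturation: I_D = ½ k_n V_ov² = 0.5 × 7.84 × 1.41² = 7.75 mA, giving V_DS = V_DD − I_D R_D = 8.68 − 7.75 × 1.71 = -4.57 V.
But -4.57 V < V_ov = 1.41 V, so the device is actually in triode.
In triode I_D = k_n[V_ov V_DS − ½ V_DS²] and I_D = (V_DD − V_DS)/R_D. Equating: 6.7 V_DS² − 19.85 V_DS + 8.68 = 0, giving V_DS = 0.533 V (the root below V_ov).
I_D = (8.68 − 0.533) / 1.71 = 4.76 mA.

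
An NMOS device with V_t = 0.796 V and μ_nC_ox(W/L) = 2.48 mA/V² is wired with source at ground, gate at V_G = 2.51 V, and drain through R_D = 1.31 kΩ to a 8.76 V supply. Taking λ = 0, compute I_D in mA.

I_D = 3.64 mA

V_GS = V_G = 2.51 V, so V_ov = 2.51 − 0.796 = 1.71 V.
Assume saturation: I_D = ½ k_n V_ov² = 0.5 × 2.48 × 1.71² = 3.64 mA, giving V_DS = V_DD − I_D R_D = 8.76 − 3.64 × 1.31 = 3.99 V.
V_DS = 3.99 V ≥ V_ov = 1.71 V, confirming saturation.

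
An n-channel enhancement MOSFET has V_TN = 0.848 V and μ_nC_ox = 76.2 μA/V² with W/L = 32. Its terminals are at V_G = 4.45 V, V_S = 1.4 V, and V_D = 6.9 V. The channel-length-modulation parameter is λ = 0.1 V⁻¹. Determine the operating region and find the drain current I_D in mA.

Saturation; I_D = 9.16 mA

V_GS = V_G − V_S = 4.45 − 1.4 = 3.05 V; V_DS = V_D − V_S = 6.9 − 1.4 = 5.5 V.
k_n = μ_nC_ox · (W/L) = 2.438 mA/V².
V_ov = V_GS − V_TN = 3.05 − 0.848 = 2.2 V.
Since V_DS = 5.5 V ≥ V_ov = 2.2 V, the device is in saturation.
I_D = ½ k_n V_ov² (1 + λ V_DS) = 0.5 × 2.438 × 2.2² × (1 + 0.1 × 5.5) = 9.16 mA.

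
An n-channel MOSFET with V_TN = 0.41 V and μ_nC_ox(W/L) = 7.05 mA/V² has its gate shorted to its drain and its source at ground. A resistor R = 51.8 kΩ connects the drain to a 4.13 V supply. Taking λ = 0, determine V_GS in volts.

V_GS = 0.550 V

With gate tied to drain, V_GS = V_DS ≥ V_GS − V_TN, so the device is in saturation.
KCL at the drain: ½ k_n (V_GS − V_TN)² = (V_DD − V_GS)/R.
Let x = V_GS − 0.41. Then 183 x² + x − 3.72 = 0, giving x = 0.14 V (positive root), so V_GS = 0.55 V.
I_D = (V_DD − V_GS)/R = (4.13 − 0.55) / 51.8 = 0.0691 mA.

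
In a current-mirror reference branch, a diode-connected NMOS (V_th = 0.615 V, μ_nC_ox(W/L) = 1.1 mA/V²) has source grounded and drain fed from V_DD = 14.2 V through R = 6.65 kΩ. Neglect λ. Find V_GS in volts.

With gate tied to drain, V_GS = V_DS ≥ V_GS − V_th, so the device is in saturation.
KCL at the drain: ½ k_n (V_GS − V_th)² = (V_DD − V_GS)/R.
Let x = V_GS − 0.615. Then 3.66 x² + x − 13.58 = 0, giving x = 1.8 V (positive root), so V_GS = 2.41 V.
I_D = (V_DD − V_GS)/R = (14.2 − 2.41) / 6.65 = 1.77 mA.

V_GS = 2.41 V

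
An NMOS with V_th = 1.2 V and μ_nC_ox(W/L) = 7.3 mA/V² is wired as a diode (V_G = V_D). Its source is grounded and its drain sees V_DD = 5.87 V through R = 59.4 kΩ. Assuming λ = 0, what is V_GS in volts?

V_GS = 1.34 V

With gate tied to drain, V_GS = V_DS ≥ V_GS − V_th, so the device is in saturation.
KCL at the drain: ½ k_n (V_GS − V_th)² = (V_DD − V_GS)/R.
Let x = V_GS − 1.2. Then 217 x² + x − 4.67 = 0, giving x = 0.144 V (positive root), so V_GS = 1.34 V.
I_D = (V_DD − V_GS)/R = (5.87 − 1.34) / 59.4 = 0.0762 mA.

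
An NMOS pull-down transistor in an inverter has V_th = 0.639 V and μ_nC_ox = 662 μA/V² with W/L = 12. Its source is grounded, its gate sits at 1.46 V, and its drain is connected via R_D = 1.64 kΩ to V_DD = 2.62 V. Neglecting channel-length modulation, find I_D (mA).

I_D = 1.44 mA

V_GS = V_G = 1.46 V, so V_ov = 1.46 − 0.639 = 0.821 V.
k_n = μ_nC_ox · (W/L) = 7.944 mA/V².
Assume saturation: I_D = ½ k_n V_ov² = 0.5 × 7.944 × 0.821² = 2.68 mA, giving V_DS = V_DD − I_D R_D = 2.62 − 2.68 × 1.64 = -1.77 V.
But -1.77 V < V_ov = 0.821 V, so the device is actually in triode.
In triode I_D = k_n[V_ov V_DS − ½ V_DS²] and I_D = (V_DD − V_DS)/R_D. Equating: 6.51 V_DS² − 11.7 V_DS + 2.62 = 0, giving V_DS = 0.262 V (the root below V_ov).
I_D = (2.62 − 0.262) / 1.64 = 1.44 mA.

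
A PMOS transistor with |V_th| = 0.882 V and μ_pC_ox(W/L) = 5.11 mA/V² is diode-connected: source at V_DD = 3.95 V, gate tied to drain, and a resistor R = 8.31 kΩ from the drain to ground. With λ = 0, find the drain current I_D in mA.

With gate tied to drain, V_SG = V_SD ≥ V_SG − |V_th|, so the device is in saturation.
KCL at the drain: ½ k_p (V_SG − |V_th|)² = (V_DD − V_SG)/R.
Let x = V_SG − 0.882. Then 21.2 x² + x − 3.068 = 0, giving x = 0.357 V (positive root), so V_SG = 1.24 V.
I_D = (V_DD − V_SG)/R = (3.95 − 1.24) / 8.31 = 0.326 mA.

I_D = 0.326 mA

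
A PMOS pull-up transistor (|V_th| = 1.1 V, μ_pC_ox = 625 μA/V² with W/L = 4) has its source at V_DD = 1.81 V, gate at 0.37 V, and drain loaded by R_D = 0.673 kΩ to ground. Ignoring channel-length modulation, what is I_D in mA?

V_SG = V_DD − V_G = 1.81 − 0.37 = 1.44 V, so V_ov = 1.44 − 1.1 = 0.34 V.
k_p = μ_pC_ox · (W/L) = 2.5 mA/V².
Assume saturation: I_D = ½ k_p V_ov² = 0.5 × 2.5 × 0.34² = 0.144 mA, giving V_SD = V_DD − I_D R_D = 1.81 − 0.144 × 0.673 = 1.71 V.
V_SD = 1.71 V ≥ V_ov = 0.34 V, confirming saturation.

I_D = 0.144 mA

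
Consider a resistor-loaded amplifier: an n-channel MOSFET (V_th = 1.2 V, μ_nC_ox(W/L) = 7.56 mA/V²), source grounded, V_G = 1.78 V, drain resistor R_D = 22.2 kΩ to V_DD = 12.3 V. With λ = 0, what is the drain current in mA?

I_D = 0.548 mA

V_GS = V_G = 1.78 V, so V_ov = 1.78 − 1.2 = 0.58 V.
Assume saturation: I_D = ½ k_n V_ov² = 0.5 × 7.56 × 0.58² = 1.27 mA, giving V_DS = V_DD − I_D R_D = 12.3 − 1.27 × 22.2 = -15.9 V.
But -15.9 V < V_ov = 0.58 V, so the device is actually in triode.
In triode I_D = k_n[V_ov V_DS − ½ V_DS²] and I_D = (V_DD − V_DS)/R_D. Equating: 83.9 V_DS² − 98.34 V_DS + 12.3 = 0, giving V_DS = 0.142 V (the root below V_ov).
I_D = (12.3 − 0.142) / 22.2 = 0.548 mA.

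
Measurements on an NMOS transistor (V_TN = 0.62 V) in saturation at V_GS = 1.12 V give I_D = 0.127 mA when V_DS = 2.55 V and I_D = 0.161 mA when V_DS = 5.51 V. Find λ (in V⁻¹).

With V_GS fixed, I_D ∝ (1 + λ V_DS) in saturation, so I_D2/I_D1 = (1 + λ V_DS2)/(1 + λ V_DS1).
0.161/0.127 = 1.268 = (1 + 5.51 λ)/(1 + 2.55 λ).
Solving: λ (I_D1 V_DS2 − I_D2 V_DS1) = I_D2 − I_D1, so λ = (0.161 − 0.127) / (0.127 × 5.51 − 0.161 × 2.55) = 0.034 / 0.289 = 0.118 V⁻¹.

λ = 0.118 V⁻¹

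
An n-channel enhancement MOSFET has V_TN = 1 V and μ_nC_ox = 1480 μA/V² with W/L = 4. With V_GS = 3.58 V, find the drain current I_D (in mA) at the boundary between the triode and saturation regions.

At the boundary V_DS = V_ov = V_GS − V_TN = 3.58 − 1 = 2.58 V.
k_n = μ_nC_ox · (W/L) = 5.92 mA/V².
I_D = ½ k_n V_ov² = 0.5 × 5.92 × 2.58² = 19.7 mA.

I_D = 19.7 mA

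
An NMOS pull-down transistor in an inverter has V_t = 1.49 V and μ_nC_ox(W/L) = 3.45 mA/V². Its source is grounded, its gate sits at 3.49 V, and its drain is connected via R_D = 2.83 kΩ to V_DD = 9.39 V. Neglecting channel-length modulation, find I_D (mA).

I_D = 3.13 mA

V_GS = V_G = 3.49 V, so V_ov = 3.49 − 1.49 = 2 V.
Assume saturation: I_D = ½ k_n V_ov² = 0.5 × 3.45 × 2² = 6.9 mA, giving V_DS = V_DD − I_D R_D = 9.39 − 6.9 × 2.83 = -10.1 V.
But -10.1 V < V_ov = 2 V, so the device is actually in triode.
In triode I_D = k_n[V_ov V_DS − ½ V_DS²] and I_D = (V_DD − V_DS)/R_D. Equating: 4.88 V_DS² − 20.53 V_DS + 9.39 = 0, giving V_DS = 0.522 V (the root below V_ov).
I_D = (9.39 − 0.522) / 2.83 = 3.13 mA.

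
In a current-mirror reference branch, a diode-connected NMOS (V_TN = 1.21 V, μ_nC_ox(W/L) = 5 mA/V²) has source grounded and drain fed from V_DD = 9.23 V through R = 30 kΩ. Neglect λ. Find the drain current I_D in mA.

I_D = 0.257 mA

With gate tied to drain, V_GS = V_DS ≥ V_GS − V_TN, so the device is in saturation.
KCL at the drain: ½ k_n (V_GS − V_TN)² = (V_DD − V_GS)/R.
Let x = V_GS − 1.21. Then 75 x² + x − 8.02 = 0, giving x = 0.32 V (positive root), so V_GS = 1.53 V.
I_D = (V_DD − V_GS)/R = (9.23 − 1.53) / 30 = 0.257 mA.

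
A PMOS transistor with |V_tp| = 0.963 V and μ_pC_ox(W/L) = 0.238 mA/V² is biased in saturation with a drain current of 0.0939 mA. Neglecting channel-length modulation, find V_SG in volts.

In saturation I_D = ½ k_p (V_SG − |V_tp|)², so V_SG − |V_tp| = √(2 I_D / k_p) = √(2 × 0.0939 / 0.238) = 0.888 V.
V_SG = 0.963 + 0.888 = 1.85 V.

V_SG = 1.85 V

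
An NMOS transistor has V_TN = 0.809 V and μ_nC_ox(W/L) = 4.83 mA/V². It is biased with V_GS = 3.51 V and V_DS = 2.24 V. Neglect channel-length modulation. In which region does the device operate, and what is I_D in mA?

V_ov = V_GS − V_TN = 3.51 − 0.809 = 2.7 V.
Since V_DS = 2.24 V < V_ov = 2.7 V, the device is in the triode region.
I_D = k_n [V_ov · V_DS − ½ V_DS²] = 4.83 × [2.7 × 2.24 − 0.5 × 2.24²] = 17.1 mA.

Triode; I_D = 17.1 mA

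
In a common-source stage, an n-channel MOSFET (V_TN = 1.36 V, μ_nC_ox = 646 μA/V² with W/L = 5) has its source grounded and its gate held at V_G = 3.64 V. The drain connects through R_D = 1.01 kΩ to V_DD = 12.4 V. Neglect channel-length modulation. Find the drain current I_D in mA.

I_D = 8.40 mA

V_GS = V_G = 3.64 V, so V_ov = 3.64 − 1.36 = 2.28 V.
k_n = μ_nC_ox · (W/L) = 3.23 mA/V².
Assume saturation: I_D = ½ k_n V_ov² = 0.5 × 3.23 × 2.28² = 8.4 mA, giving V_DS = V_DD − I_D R_D = 12.4 − 8.4 × 1.01 = 3.92 V.
V_DS = 3.92 V ≥ V_ov = 2.28 V, confirming saturation.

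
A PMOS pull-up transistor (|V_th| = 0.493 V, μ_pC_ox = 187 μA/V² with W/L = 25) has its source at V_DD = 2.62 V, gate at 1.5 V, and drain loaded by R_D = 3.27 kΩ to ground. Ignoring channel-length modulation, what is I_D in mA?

V_SG = V_DD − V_G = 2.62 − 1.5 = 1.12 V, so V_ov = 1.12 − 0.493 = 0.627 V.
k_p = μ_pC_ox · (W/L) = 4.675 mA/V².
Assume saturation: I_D = ½ k_p V_ov² = 0.5 × 4.675 × 0.627² = 0.919 mA, giving V_SD = V_DD − I_D R_D = 2.62 − 0.919 × 3.27 = -0.385 V.
But -0.385 V < V_ov = 0.627 V, so the device is actually in triode.
In triode I_D = k_p[V_ov V_SD − ½ V_SD²] and I_D = (V_DD − V_SD)/R_D. Equating: 7.64 V_SD² − 10.59 V_SD + 2.62 = 0, giving V_SD = 0.323 V (the root below V_ov).
I_D = (2.62 − 0.323) / 3.27 = 0.703 mA.

I_D = 0.703 mA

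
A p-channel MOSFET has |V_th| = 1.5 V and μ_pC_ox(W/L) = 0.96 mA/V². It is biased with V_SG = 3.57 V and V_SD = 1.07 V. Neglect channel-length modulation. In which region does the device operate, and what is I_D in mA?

V_ov = V_SG − |V_th| = 3.57 − 1.5 = 2.07 V.
Since V_SD = 1.07 V < V_ov = 2.07 V, the device is in the triode region.
I_D = k_p [V_ov · V_SD − ½ V_SD²] = 0.96 × [2.07 × 1.07 − 0.5 × 1.07²] = 1.58 mA.

Triode; I_D = 1.58 mA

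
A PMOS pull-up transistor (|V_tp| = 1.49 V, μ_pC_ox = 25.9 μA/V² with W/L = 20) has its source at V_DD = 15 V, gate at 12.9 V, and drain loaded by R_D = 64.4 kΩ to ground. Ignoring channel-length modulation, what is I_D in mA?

I_D = 0.0964 mA

V_SG = V_DD − V_G = 15 − 12.9 = 2.1 V, so V_ov = 2.1 − 1.49 = 0.61 V.
k_p = μ_pC_ox · (W/L) = 0.518 mA/V².
Assume saturation: I_D = ½ k_p V_ov² = 0.5 × 0.518 × 0.61² = 0.0964 mA, giving V_SD = V_DD − I_D R_D = 15 − 0.0964 × 64.4 = 8.79 V.
V_SD = 8.79 V ≥ V_ov = 0.61 V, confirming saturation.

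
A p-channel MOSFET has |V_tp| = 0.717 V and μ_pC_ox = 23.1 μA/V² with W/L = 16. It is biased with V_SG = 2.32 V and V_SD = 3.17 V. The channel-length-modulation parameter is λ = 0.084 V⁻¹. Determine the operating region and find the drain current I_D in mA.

k_p = μ_pC_ox · (W/L) = 0.3696 mA/V².
V_ov = V_SG − |V_tp| = 2.32 − 0.717 = 1.6 V.
Since V_SD = 3.17 V ≥ V_ov = 1.6 V, the device is in saturation.
I_D = ½ k_p V_ov² (1 + λ V_SD) = 0.5 × 0.3696 × 1.6² × (1 + 0.084 × 3.17) = 0.601 mA.

Saturation; I_D = 0.601 mA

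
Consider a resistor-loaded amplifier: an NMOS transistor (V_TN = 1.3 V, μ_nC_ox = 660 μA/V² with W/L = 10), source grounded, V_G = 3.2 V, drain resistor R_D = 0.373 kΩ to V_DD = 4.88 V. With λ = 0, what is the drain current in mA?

V_GS = V_G = 3.2 V, so V_ov = 3.2 − 1.3 = 1.9 V.
k_n = μ_nC_ox · (W/L) = 6.6 mA/V².
Assume saturation: I_D = ½ k_n V_ov² = 0.5 × 6.6 × 1.9² = 11.9 mA, giving V_DS = V_DD − I_D R_D = 4.88 − 11.9 × 0.373 = 0.436 V.
But 0.436 V < V_ov = 1.9 V, so the device is actually in triode.
In triode I_D = k_n[V_ov V_DS − ½ V_DS²] and I_D = (V_DD − V_DS)/R_D. Equating: 1.23 V_DS² − 5.677 V_DS + 4.88 = 0, giving V_DS = 1.14 V (the root below V_ov).
I_D = (4.88 − 1.14) / 0.373 = 10 mA.

I_D = 10.0 mA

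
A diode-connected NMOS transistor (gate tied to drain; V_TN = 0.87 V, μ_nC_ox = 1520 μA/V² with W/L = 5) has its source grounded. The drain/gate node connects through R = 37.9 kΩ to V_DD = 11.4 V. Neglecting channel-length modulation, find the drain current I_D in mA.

I_D = 0.271 mA

With gate tied to drain, V_GS = V_DS ≥ V_GS − V_TN, so the device is in saturation.
k_n = μ_nC_ox · (W/L) = 7.6 mA/V².
KCL at the drain: ½ k_n (V_GS − V_TN)² = (V_DD − V_GS)/R.
Let x = V_GS − 0.87. Then 144 x² + x − 10.53 = 0, giving x = 0.267 V (positive root), so V_GS = 1.14 V.
I_D = (V_DD − V_GS)/R = (11.4 − 1.14) / 37.9 = 0.271 mA.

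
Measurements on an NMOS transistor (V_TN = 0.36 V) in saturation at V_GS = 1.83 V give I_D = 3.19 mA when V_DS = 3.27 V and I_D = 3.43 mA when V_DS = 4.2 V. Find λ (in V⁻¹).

With V_GS fixed, I_D ∝ (1 + λ V_DS) in saturation, so I_D2/I_D1 = (1 + λ V_DS2)/(1 + λ V_DS1).
3.43/3.19 = 1.075 = (1 + 4.2 λ)/(1 + 3.27 λ).
Solving: λ (I_D1 V_DS2 − I_D2 V_DS1) = I_D2 − I_D1, so λ = (3.43 − 3.19) / (3.19 × 4.2 − 3.43 × 3.27) = 0.24 / 2.18 = 0.11 V⁻¹.

λ = 0.110 V⁻¹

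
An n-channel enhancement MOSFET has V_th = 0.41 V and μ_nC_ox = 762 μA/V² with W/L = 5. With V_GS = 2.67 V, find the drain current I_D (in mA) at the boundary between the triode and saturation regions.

I_D = 9.73 mA

At the boundary V_DS = V_ov = V_GS − V_th = 2.67 − 0.41 = 2.26 V.
k_n = μ_nC_ox · (W/L) = 3.81 mA/V².
I_D = ½ k_n V_ov² = 0.5 × 3.81 × 2.26² = 9.73 mA.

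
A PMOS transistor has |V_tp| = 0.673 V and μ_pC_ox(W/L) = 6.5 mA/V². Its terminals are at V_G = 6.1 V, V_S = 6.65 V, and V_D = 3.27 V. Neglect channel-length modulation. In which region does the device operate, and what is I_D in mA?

Cutoff; I_D = 0 mA

V_SG = V_S − V_G = 6.65 − 6.1 = 0.55 V; V_SD = V_S − V_D = 6.65 − 3.27 = 3.38 V.
V_SG = 0.55 V < |V_tp| = 0.673 V, so the transistor is in cutoff.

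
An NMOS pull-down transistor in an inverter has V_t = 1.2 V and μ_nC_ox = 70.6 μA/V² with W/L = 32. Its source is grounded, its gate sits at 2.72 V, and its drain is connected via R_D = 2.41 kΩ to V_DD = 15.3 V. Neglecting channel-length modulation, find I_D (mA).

I_D = 2.61 mA

V_GS = V_G = 2.72 V, so V_ov = 2.72 − 1.2 = 1.52 V.
k_n = μ_nC_ox · (W/L) = 2.259 mA/V².
Assume saturation: I_D = ½ k_n V_ov² = 0.5 × 2.259 × 1.52² = 2.61 mA, giving V_DS = V_DD − I_D R_D = 15.3 − 2.61 × 2.41 = 9.01 V.
V_DS = 9.01 V ≥ V_ov = 1.52 V, confirming saturation.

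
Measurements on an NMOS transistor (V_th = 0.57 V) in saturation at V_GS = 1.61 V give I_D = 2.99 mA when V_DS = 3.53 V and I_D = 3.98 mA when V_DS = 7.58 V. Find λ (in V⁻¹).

λ = 0.115 V⁻¹

With V_GS fixed, I_D ∝ (1 + λ V_DS) in saturation, so I_D2/I_D1 = (1 + λ V_DS2)/(1 + λ V_DS1).
3.98/2.99 = 1.331 = (1 + 7.58 λ)/(1 + 3.53 λ).
Solving: λ (I_D1 V_DS2 − I_D2 V_DS1) = I_D2 − I_D1, so λ = (3.98 − 2.99) / (2.99 × 7.58 − 3.98 × 3.53) = 0.99 / 8.61 = 0.115 V⁻¹.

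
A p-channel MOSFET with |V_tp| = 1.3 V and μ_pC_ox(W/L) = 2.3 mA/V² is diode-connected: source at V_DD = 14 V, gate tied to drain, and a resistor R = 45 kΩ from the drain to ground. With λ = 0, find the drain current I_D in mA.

With gate tied to drain, V_SG = V_SD ≥ V_SG − |V_tp|, so the device is in saturation.
KCL at the drain: ½ k_p (V_SG − |V_tp|)² = (V_DD − V_SG)/R.
Let x = V_SG − 1.3. Then 51.7 x² + x − 12.7 = 0, giving x = 0.486 V (positive root), so V_SG = 1.79 V.
I_D = (V_DD − V_SG)/R = (14 − 1.79) / 45 = 0.271 mA.

I_D = 0.271 mA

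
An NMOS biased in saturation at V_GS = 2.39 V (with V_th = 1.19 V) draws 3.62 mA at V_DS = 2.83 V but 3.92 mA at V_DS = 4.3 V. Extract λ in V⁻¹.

With V_GS fixed, I_D ∝ (1 + λ V_DS) in saturation, so I_D2/I_D1 = (1 + λ V_DS2)/(1 + λ V_DS1).
3.92/3.62 = 1.083 = (1 + 4.3 λ)/(1 + 2.83 λ).
Solving: λ (I_D1 V_DS2 − I_D2 V_DS1) = I_D2 − I_D1, so λ = (3.92 − 3.62) / (3.62 × 4.3 − 3.92 × 2.83) = 0.3 / 4.47 = 0.0671 V⁻¹.

λ = 0.0671 V⁻¹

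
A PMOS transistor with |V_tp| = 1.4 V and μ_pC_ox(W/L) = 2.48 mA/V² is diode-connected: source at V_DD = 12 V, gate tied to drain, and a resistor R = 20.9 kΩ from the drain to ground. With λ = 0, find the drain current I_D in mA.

I_D = 0.477 mA

With gate tied to drain, V_SG = V_SD ≥ V_SG − |V_tp|, so the device is in saturation.
KCL at the drain: ½ k_p (V_SG − |V_tp|)² = (V_DD − V_SG)/R.
Let x = V_SG − 1.4. Then 25.9 x² + x − 10.6 = 0, giving x = 0.621 V (positive root), so V_SG = 2.02 V.
I_D = (V_DD − V_SG)/R = (12 − 2.02) / 20.9 = 0.477 mA.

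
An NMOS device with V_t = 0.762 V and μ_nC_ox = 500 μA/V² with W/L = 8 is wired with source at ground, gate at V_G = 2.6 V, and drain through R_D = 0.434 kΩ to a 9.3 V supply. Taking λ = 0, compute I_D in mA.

V_GS = V_G = 2.6 V, so V_ov = 2.6 − 0.762 = 1.84 V.
k_n = μ_nC_ox · (W/L) = 4 mA/V².
Assume saturation: I_D = ½ k_n V_ov² = 0.5 × 4 × 1.84² = 6.76 mA, giving V_DS = V_DD − I_D R_D = 9.3 − 6.76 × 0.434 = 6.37 V.
V_DS = 6.37 V ≥ V_ov = 1.84 V, confirming saturation.

I_D = 6.76 mA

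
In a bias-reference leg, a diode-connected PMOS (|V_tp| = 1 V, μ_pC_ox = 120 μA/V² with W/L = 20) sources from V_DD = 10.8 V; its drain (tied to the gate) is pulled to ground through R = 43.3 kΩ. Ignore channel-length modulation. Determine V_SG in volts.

V_SG = 1.42 V

With gate tied to drain, V_SG = V_SD ≥ V_SG − |V_tp|, so the device is in saturation.
k_p = μ_pC_ox · (W/L) = 2.4 mA/V².
KCL at the drain: ½ k_p (V_SG − |V_tp|)² = (V_DD − V_SG)/R.
Let x = V_SG − 1. Then 52 x² + x − 9.8 = 0, giving x = 0.425 V (positive root), so V_SG = 1.42 V.
I_D = (V_DD − V_SG)/R = (10.8 − 1.42) / 43.3 = 0.217 mA.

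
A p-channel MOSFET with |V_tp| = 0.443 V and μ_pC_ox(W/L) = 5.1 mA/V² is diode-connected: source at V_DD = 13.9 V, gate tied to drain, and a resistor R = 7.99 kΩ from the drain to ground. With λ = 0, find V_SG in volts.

With gate tied to drain, V_SG = V_SD ≥ V_SG − |V_tp|, so the device is in saturation.
KCL at the drain: ½ k_p (V_SG − |V_tp|)² = (V_DD − V_SG)/R.
Let x = V_SG − 0.443. Then 20.4 x² + x − 13.46 = 0, giving x = 0.789 V (positive root), so V_SG = 1.23 V.
I_D = (V_DD − V_SG)/R = (13.9 − 1.23) / 7.99 = 1.59 mA.

V_SG = 1.23 V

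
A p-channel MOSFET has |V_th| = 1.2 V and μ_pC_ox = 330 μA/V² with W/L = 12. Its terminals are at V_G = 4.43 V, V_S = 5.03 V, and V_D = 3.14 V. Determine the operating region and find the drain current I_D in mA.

V_SG = V_S − V_G = 5.03 − 4.43 = 0.6 V; V_SD = V_S − V_D = 5.03 − 3.14 = 1.89 V.
V_SG = 0.6 V < |V_th| = 1.2 V, so the transistor is in cutoff.

Cutoff; I_D = 0 mA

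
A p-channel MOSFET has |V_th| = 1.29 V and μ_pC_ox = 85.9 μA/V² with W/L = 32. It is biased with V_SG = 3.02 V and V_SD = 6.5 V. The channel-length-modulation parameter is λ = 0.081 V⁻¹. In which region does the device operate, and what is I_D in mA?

Saturation; I_D = 6.28 mA

k_p = μ_pC_ox · (W/L) = 2.749 mA/V².
V_ov = V_SG − |V_th| = 3.02 − 1.29 = 1.73 V.
Since V_SD = 6.5 V ≥ V_ov = 1.73 V, the device is in saturation.
I_D = ½ k_p V_ov² (1 + λ V_SD) = 0.5 × 2.749 × 1.73² × (1 + 0.081 × 6.5) = 6.28 mA.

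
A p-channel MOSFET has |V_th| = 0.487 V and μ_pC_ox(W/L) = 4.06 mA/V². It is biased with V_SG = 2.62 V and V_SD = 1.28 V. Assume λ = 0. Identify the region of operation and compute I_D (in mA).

Triode; I_D = 7.76 mA

V_ov = V_SG − |V_th| = 2.62 − 0.487 = 2.13 V.
Since V_SD = 1.28 V < V_ov = 2.13 V, the device is in the triode region.
I_D = k_p [V_ov · V_SD − ½ V_SD²] = 4.06 × [2.13 × 1.28 − 0.5 × 1.28²] = 7.76 mA.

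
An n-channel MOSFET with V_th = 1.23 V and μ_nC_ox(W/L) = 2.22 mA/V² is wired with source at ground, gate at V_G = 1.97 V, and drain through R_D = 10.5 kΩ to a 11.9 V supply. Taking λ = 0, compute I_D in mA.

I_D = 0.608 mA

V_GS = V_G = 1.97 V, so V_ov = 1.97 − 1.23 = 0.74 V.
Assume saturation: I_D = ½ k_n V_ov² = 0.5 × 2.22 × 0.74² = 0.608 mA, giving V_DS = V_DD − I_D R_D = 11.9 − 0.608 × 10.5 = 5.52 V.
V_DS = 5.52 V ≥ V_ov = 0.74 V, confirming saturation.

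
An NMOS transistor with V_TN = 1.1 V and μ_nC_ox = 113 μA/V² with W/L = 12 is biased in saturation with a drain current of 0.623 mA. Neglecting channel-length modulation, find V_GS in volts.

V_GS = 2.06 V

k_n = μ_nC_ox · (W/L) = 1.356 mA/V².
In saturation I_D = ½ k_n (V_GS − V_TN)², so V_GS − V_TN = √(2 I_D / k_n) = √(2 × 0.623 / 1.356) = 0.959 V.
V_GS = 1.1 + 0.959 = 2.06 V.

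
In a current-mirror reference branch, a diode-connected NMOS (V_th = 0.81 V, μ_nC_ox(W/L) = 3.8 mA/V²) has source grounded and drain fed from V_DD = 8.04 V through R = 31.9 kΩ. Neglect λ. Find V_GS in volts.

With gate tied to drain, V_GS = V_DS ≥ V_GS − V_th, so the device is in saturation.
KCL at the drain: ½ k_n (V_GS − V_th)² = (V_DD − V_GS)/R.
Let x = V_GS − 0.81. Then 60.6 x² + x − 7.23 = 0, giving x = 0.337 V (positive root), so V_GS = 1.15 V.
I_D = (V_DD − V_GS)/R = (8.04 − 1.15) / 31.9 = 0.216 mA.

V_GS = 1.15 V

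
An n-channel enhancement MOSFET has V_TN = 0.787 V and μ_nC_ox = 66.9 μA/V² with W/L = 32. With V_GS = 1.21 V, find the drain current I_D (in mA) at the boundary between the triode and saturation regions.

At the boundary V_DS = V_ov = V_GS − V_TN = 1.21 − 0.787 = 0.423 V.
k_n = μ_nC_ox · (W/L) = 2.141 mA/V².
I_D = ½ k_n V_ov² = 0.5 × 2.141 × 0.423² = 0.192 mA.

I_D = 0.192 mA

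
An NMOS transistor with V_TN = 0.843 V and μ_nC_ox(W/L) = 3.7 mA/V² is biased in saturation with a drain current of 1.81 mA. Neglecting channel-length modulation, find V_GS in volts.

V_GS = 1.83 V

In saturation I_D = ½ k_n (V_GS − V_TN)², so V_GS − V_TN = √(2 I_D / k_n) = √(2 × 1.81 / 3.7) = 0.989 V.
V_GS = 0.843 + 0.989 = 1.83 V.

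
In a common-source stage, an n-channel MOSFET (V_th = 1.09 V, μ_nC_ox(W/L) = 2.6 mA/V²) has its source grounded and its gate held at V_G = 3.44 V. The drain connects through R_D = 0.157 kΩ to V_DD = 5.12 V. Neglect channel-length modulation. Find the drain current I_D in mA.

I_D = 7.18 mA

V_GS = V_G = 3.44 V, so V_ov = 3.44 − 1.09 = 2.35 V.
Assume saturation: I_D = ½ k_n V_ov² = 0.5 × 2.6 × 2.35² = 7.18 mA, giving V_DS = V_DD − I_D R_D = 5.12 − 7.18 × 0.157 = 3.99 V.
V_DS = 3.99 V ≥ V_ov = 2.35 V, confirming saturation.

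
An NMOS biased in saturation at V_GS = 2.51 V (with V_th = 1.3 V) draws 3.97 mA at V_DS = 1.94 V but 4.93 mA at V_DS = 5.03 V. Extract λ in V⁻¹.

λ = 0.0923 V⁻¹

With V_GS fixed, I_D ∝ (1 + λ V_DS) in saturation, so I_D2/I_D1 = (1 + λ V_DS2)/(1 + λ V_DS1).
4.93/3.97 = 1.242 = (1 + 5.03 λ)/(1 + 1.94 λ).
Solving: λ (I_D1 V_DS2 − I_D2 V_DS1) = I_D2 − I_D1, so λ = (4.93 − 3.97) / (3.97 × 5.03 − 4.93 × 1.94) = 0.96 / 10.4 = 0.0923 V⁻¹.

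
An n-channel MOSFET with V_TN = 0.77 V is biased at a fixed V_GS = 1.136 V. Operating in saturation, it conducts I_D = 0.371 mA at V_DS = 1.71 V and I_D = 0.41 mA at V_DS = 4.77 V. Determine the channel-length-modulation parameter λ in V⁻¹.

λ = 0.0365 V⁻¹

With V_GS fixed, I_D ∝ (1 + λ V_DS) in saturation, so I_D2/I_D1 = (1 + λ V_DS2)/(1 + λ V_DS1).
0.41/0.371 = 1.105 = (1 + 4.77 λ)/(1 + 1.71 λ).
Solving: λ (I_D1 V_DS2 − I_D2 V_DS1) = I_D2 − I_D1, so λ = (0.41 − 0.371) / (0.371 × 4.77 − 0.41 × 1.71) = 0.039 / 1.07 = 0.0365 V⁻¹.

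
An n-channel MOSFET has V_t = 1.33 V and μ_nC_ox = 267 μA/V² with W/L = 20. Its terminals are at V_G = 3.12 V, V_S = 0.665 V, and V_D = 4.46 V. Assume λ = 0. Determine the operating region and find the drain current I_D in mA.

V_GS = V_G − V_S = 3.12 − 0.665 = 2.46 V; V_DS = V_D − V_S = 4.46 − 0.665 = 3.79 V.
k_n = μ_nC_ox · (W/L) = 5.34 mA/V².
V_ov = V_GS − V_t = 2.46 − 1.33 = 1.12 V.
Since V_DS = 3.79 V ≥ V_ov = 1.12 V, the device is in saturation.
I_D = ½ k_n V_ov² = 0.5 × 5.34 × 1.12² = 3.38 mA.

Saturation; I_D = 3.38 mA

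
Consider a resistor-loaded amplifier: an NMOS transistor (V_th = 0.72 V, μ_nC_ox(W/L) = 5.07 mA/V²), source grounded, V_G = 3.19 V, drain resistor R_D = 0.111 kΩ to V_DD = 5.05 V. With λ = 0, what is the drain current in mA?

V_GS = V_G = 3.19 V, so V_ov = 3.19 − 0.72 = 2.47 V.
Assume saturation: I_D = ½ k_n V_ov² = 0.5 × 5.07 × 2.47² = 15.5 mA, giving V_DS = V_DD − I_D R_D = 5.05 − 15.5 × 0.111 = 3.33 V.
V_DS = 3.33 V ≥ V_ov = 2.47 V, confirming saturation.

I_D = 15.5 mA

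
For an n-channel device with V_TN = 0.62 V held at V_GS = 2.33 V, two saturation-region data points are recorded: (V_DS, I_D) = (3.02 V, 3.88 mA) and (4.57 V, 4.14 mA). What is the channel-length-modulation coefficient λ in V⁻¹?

λ = 0.0497 V⁻¹

With V_GS fixed, I_D ∝ (1 + λ V_DS) in saturation, so I_D2/I_D1 = (1 + λ V_DS2)/(1 + λ V_DS1).
4.14/3.88 = 1.067 = (1 + 4.57 λ)/(1 + 3.02 λ).
Solving: λ (I_D1 V_DS2 − I_D2 V_DS1) = I_D2 − I_D1, so λ = (4.14 − 3.88) / (3.88 × 4.57 − 4.14 × 3.02) = 0.26 / 5.23 = 0.0497 V⁻¹.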